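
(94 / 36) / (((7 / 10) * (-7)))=-235 / 441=-0.53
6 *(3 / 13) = 18 / 13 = 1.38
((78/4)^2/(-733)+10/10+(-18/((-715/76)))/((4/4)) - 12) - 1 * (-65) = 116127981/2096380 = 55.39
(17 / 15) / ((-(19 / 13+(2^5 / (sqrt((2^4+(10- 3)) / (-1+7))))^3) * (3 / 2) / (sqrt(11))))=-509476864 * sqrt(1518) / 34584588662655+6010498 * sqrt(11) / 103753765987965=-0.00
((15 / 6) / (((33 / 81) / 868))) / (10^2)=5859 / 110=53.26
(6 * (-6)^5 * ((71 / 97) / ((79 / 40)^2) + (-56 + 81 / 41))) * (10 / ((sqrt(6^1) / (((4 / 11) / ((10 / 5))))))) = 207813981801600 * sqrt(6) / 273025027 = 1864437.93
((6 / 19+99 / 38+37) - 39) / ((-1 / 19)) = -35 / 2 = -17.50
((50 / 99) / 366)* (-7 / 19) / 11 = -175 / 3786453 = -0.00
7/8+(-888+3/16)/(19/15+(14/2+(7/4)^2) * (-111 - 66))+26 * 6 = 537779105/3417208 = 157.37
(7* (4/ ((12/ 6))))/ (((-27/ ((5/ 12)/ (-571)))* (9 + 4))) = 35/ 1202526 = 0.00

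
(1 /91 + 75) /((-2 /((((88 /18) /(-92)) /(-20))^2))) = -412973 /1559703600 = -0.00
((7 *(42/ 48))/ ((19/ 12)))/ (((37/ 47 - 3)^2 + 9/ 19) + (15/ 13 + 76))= 4221399/ 90053836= 0.05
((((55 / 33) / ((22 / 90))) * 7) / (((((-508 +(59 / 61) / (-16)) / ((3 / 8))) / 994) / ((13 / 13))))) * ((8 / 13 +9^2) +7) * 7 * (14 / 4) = -1796900716800 / 23636327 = -76022.84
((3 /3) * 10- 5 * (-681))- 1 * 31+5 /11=37229 /11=3384.45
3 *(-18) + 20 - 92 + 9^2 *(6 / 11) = -900 / 11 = -81.82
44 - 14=30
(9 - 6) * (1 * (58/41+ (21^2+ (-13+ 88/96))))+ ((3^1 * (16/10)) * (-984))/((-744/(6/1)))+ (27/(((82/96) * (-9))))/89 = 3006804289/2262380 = 1329.04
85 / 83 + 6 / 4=419 / 166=2.52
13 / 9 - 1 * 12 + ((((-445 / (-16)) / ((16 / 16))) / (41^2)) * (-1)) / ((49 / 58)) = -62716585 / 5930568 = -10.58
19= 19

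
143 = 143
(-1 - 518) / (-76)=519 / 76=6.83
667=667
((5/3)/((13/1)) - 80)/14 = -445/78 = -5.71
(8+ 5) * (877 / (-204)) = -55.89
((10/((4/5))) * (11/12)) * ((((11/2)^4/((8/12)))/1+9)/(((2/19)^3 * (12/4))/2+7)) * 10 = 5559459565/245888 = 22609.72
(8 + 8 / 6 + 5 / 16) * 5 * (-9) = -6945 / 16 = -434.06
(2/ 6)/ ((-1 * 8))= -0.04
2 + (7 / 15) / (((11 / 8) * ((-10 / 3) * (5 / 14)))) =2358 / 1375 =1.71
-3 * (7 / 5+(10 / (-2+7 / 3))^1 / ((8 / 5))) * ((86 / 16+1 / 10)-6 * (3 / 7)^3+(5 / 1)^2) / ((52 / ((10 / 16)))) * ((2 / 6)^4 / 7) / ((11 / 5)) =-12760747 / 730211328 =-0.02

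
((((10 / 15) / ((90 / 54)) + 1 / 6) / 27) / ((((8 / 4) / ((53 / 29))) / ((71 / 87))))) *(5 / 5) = 63971 / 4087260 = 0.02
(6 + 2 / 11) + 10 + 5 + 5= 26.18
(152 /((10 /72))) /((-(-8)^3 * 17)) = 171 /1360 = 0.13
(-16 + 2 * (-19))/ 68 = -27/ 34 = -0.79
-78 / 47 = -1.66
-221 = -221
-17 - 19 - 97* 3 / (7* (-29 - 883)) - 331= -780879 / 2128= -366.95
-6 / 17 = -0.35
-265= -265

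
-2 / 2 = -1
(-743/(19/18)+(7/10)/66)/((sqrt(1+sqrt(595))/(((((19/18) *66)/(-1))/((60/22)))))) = 97093777/(5400 *sqrt(1+sqrt(595))) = 3568.16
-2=-2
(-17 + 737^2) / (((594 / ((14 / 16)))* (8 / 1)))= 237629 / 2376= 100.01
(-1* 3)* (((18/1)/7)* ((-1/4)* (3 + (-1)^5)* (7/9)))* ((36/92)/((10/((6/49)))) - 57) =-170.99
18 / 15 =6 / 5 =1.20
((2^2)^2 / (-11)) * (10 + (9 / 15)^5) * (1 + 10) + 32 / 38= -9523872 / 59375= -160.40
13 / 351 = 1 / 27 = 0.04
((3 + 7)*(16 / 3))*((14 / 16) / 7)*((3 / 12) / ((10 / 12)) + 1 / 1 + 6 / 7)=302 / 21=14.38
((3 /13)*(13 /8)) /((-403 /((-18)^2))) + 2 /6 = 77 /2418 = 0.03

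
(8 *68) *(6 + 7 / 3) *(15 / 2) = 34000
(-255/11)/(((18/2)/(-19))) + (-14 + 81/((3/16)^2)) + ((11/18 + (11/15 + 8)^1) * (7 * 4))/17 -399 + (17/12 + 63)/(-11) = 5965391/3060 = 1949.47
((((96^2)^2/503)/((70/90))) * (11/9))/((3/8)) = 2491416576/3521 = 707587.78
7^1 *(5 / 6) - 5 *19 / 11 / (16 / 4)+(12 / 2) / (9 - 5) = 683 / 132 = 5.17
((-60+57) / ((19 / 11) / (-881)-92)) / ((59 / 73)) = 707443 / 17534623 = 0.04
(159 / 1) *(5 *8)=6360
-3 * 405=-1215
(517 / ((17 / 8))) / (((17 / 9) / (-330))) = -12283920 / 289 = -42504.91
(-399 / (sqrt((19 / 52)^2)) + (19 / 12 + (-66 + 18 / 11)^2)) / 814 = 3.75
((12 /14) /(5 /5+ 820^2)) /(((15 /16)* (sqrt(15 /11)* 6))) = 0.00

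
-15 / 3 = -5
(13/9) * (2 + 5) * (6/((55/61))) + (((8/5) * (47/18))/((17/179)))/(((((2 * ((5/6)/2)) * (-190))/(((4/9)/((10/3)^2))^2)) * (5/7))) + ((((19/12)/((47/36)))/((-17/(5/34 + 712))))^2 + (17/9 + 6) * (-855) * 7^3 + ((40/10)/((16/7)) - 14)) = -34807968078330623362431/15062522969140625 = -2310898.92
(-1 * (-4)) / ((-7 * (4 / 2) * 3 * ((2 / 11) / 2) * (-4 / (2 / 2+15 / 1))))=88 / 21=4.19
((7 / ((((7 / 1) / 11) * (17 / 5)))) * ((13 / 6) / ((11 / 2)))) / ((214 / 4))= 130 / 5457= 0.02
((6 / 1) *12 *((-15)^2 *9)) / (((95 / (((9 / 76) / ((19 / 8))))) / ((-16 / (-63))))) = 933120 / 48013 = 19.43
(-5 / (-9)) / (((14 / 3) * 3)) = 5 / 126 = 0.04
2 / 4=1 / 2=0.50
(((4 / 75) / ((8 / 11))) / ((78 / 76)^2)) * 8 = 63536 / 114075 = 0.56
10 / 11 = 0.91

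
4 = 4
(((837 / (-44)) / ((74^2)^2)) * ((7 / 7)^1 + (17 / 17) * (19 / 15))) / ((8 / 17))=-80631 / 26388186880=-0.00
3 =3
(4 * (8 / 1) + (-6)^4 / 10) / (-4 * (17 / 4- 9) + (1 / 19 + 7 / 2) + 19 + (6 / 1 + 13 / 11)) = 337744 / 101855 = 3.32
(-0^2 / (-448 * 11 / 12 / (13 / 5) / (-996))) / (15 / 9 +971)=0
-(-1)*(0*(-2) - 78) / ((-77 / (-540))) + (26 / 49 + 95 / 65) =-3818961 / 7007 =-545.02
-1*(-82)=82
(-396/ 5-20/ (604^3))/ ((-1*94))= 21814537561/ 25890991520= 0.84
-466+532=66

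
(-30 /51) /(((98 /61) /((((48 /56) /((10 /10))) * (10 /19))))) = -18300 /110789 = -0.17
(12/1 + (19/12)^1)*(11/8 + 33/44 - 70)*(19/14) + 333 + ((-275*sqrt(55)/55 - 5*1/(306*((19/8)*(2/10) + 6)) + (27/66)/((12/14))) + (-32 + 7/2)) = -983.35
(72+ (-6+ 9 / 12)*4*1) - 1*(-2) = 53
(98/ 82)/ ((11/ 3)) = 147/ 451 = 0.33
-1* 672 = -672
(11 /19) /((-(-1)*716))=11 /13604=0.00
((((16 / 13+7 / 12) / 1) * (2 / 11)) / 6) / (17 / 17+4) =283 / 25740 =0.01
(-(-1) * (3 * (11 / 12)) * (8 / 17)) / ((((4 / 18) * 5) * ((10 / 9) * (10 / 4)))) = 891 / 2125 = 0.42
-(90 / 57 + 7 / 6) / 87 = -313 / 9918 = -0.03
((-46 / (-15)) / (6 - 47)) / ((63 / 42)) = -92 / 1845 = -0.05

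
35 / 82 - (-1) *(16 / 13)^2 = 26907 / 13858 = 1.94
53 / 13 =4.08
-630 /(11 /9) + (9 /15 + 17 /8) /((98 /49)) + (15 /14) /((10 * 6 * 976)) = -1545401761 /3006080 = -514.09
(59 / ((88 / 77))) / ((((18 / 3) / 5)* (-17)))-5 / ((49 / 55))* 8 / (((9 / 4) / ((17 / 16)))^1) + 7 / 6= -2706811 / 119952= -22.57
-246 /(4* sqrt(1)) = -123 /2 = -61.50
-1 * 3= -3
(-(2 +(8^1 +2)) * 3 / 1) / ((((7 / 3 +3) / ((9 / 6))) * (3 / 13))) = -351 / 8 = -43.88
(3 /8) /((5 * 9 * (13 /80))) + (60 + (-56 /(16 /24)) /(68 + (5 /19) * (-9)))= 2858230 /48633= 58.77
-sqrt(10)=-3.16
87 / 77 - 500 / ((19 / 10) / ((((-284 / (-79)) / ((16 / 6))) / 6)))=-6703163 / 115577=-58.00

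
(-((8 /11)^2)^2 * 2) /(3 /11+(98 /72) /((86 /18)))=-1.00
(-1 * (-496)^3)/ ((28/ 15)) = 457589760/ 7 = 65369965.71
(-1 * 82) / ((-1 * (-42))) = -41 / 21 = -1.95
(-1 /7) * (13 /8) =-13 /56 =-0.23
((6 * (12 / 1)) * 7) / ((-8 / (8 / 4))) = -126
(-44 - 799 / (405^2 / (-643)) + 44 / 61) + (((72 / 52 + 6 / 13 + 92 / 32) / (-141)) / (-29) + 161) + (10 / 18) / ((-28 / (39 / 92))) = 55189708315336313 / 456693623895600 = 120.85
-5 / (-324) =5 / 324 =0.02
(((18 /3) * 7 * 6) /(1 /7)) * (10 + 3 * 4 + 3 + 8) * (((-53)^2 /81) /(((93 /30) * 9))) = 72356.08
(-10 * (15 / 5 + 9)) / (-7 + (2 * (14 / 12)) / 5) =900 / 49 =18.37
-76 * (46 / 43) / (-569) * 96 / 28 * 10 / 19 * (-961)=-42437760 / 171269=-247.78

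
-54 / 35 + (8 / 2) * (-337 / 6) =-23752 / 105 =-226.21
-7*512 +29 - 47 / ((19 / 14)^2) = -1292567 / 361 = -3580.52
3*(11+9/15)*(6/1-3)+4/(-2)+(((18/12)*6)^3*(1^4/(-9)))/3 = 377/5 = 75.40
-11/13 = -0.85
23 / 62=0.37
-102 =-102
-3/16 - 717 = -11475/16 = -717.19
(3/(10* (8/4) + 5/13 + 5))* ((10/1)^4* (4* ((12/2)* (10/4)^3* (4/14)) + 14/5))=10004800/77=129932.47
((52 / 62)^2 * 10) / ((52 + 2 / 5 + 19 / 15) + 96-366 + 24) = -20280 / 554497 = -0.04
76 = 76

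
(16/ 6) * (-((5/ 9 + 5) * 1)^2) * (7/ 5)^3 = -54880/ 243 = -225.84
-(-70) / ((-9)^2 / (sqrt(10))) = 70 * sqrt(10) / 81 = 2.73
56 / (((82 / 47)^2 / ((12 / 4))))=92778 / 1681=55.19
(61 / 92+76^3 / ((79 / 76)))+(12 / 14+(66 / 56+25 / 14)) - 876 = 5360225530 / 12719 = 421434.51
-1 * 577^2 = -332929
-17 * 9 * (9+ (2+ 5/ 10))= -3519/ 2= -1759.50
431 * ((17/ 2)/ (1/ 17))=124559/ 2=62279.50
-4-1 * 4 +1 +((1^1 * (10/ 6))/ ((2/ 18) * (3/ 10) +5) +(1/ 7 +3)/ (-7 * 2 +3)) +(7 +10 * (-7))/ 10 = -140101/ 10570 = -13.25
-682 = -682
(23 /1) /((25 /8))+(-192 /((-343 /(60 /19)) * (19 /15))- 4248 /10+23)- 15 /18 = -7315669493 /18573450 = -393.88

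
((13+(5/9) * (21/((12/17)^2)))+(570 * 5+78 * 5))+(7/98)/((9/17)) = 9908285/3024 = 3276.55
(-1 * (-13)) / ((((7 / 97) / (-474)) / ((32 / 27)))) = -6375616 / 63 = -101200.25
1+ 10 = 11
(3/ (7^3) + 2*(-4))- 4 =-4113/ 343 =-11.99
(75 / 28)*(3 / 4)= 225 / 112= 2.01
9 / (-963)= -1 / 107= -0.01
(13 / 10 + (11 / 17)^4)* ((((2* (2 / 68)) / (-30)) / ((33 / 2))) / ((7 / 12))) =-2464366 / 8199674175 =-0.00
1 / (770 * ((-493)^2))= 1 / 187147730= 0.00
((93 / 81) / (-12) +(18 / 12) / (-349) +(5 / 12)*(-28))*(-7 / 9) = 9313675 / 1017684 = 9.15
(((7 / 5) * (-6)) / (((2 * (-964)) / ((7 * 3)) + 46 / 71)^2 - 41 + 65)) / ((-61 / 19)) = 887009319 / 2825541964270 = 0.00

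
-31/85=-0.36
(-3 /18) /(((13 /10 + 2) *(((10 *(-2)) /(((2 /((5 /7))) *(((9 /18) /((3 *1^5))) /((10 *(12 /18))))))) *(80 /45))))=0.00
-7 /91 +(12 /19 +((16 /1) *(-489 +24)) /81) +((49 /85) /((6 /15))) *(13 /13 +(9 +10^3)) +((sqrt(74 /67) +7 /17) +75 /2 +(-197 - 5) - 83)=sqrt(4958) /67 +14901251 /13338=1118.25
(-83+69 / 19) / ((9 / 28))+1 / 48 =-675527 / 2736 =-246.90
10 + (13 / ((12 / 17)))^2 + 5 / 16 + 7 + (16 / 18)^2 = 231515 / 648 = 357.28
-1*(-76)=76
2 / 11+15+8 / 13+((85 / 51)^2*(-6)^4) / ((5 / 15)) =10815.80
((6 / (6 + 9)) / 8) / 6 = 1 / 120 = 0.01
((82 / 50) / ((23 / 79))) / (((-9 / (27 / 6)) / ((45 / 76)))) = -29151 / 17480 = -1.67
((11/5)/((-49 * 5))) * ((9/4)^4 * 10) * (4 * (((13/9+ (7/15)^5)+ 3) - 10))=1247977071/24500000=50.94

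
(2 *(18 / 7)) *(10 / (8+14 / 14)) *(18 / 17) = 720 / 119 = 6.05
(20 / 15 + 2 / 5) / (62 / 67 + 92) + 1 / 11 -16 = -742004 / 46695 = -15.89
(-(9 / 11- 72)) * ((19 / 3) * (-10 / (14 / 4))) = -99180 / 77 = -1288.05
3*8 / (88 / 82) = 246 / 11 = 22.36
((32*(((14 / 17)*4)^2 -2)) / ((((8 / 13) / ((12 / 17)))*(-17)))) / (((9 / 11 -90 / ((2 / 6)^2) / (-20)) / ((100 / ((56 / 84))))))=-585270400 / 8435621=-69.38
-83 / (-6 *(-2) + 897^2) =-83 / 804621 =-0.00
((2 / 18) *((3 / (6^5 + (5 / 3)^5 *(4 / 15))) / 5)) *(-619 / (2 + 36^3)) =-150417 / 1323035181160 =-0.00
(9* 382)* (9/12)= 2578.50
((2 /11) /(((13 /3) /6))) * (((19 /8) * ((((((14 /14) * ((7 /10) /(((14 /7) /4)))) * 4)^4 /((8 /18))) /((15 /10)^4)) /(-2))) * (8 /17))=-93427712 /1519375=-61.49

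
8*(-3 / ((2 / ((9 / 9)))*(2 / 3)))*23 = -414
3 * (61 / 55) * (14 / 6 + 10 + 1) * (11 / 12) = 122 / 3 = 40.67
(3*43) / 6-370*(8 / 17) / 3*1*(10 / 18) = -9863 / 918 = -10.74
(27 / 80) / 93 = 9 / 2480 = 0.00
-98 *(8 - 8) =0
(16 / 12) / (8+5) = 4 / 39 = 0.10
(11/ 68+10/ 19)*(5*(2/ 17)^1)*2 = 4445/ 5491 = 0.81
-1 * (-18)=18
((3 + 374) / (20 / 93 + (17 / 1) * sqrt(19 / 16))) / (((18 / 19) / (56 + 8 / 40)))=-1996700576 / 142455777 + 65766325222 * sqrt(19) / 237426295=1193.38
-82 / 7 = -11.71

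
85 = 85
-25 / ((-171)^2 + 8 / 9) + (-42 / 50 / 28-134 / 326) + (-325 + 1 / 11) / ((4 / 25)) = -95843926787733 / 47187636100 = -2031.12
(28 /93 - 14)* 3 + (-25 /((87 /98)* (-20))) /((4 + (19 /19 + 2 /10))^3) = -3895228001 /94804944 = -41.09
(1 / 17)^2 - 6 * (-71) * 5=615571 / 289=2130.00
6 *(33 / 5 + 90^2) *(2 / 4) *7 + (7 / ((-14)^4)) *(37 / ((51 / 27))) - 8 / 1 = 79409171953 / 466480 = 170230.60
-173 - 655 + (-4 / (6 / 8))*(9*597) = -29484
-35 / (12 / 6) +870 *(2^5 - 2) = 52165 / 2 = 26082.50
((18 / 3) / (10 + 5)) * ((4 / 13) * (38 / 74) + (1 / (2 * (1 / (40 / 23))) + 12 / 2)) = 155492 / 55315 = 2.81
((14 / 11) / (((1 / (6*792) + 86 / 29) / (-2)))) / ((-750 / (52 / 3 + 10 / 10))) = 214368 / 10217525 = 0.02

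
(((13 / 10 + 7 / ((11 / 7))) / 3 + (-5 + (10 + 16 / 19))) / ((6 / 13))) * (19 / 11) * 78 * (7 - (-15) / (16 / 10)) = 359072441 / 9680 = 37094.26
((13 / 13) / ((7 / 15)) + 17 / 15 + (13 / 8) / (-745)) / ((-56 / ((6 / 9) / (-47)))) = 81955 / 98826336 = 0.00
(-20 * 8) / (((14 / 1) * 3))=-80 / 21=-3.81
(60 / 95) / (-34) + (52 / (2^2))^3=709625 / 323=2196.98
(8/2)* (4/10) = 8/5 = 1.60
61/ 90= 0.68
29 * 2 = 58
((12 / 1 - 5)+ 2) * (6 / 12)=4.50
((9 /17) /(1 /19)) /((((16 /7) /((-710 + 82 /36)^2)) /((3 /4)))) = 21583522093 /13056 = 1653149.67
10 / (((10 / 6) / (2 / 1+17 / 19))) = 330 / 19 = 17.37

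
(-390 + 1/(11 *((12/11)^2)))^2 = 3152710201/20736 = 152040.42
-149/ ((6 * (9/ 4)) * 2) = -149/ 27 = -5.52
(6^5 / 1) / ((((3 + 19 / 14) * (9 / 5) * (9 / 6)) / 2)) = 80640 / 61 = 1321.97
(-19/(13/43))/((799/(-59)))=4.64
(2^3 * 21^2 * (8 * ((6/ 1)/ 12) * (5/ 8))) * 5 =44100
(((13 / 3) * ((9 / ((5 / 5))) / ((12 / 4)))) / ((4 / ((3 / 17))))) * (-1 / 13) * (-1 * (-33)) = -99 / 68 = -1.46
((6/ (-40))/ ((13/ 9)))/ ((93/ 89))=-0.10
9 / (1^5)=9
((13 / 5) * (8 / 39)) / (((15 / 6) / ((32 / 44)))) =128 / 825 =0.16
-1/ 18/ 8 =-1/ 144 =-0.01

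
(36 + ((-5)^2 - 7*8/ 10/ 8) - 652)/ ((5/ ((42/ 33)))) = -41419/ 275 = -150.61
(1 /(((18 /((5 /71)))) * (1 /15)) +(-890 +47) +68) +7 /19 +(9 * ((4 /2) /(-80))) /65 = -8150247323 /10522200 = -774.58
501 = 501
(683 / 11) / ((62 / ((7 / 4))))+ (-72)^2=14146733 / 2728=5185.75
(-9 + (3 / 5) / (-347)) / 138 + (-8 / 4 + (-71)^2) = 201078692 / 39905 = 5038.93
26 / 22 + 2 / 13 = 191 / 143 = 1.34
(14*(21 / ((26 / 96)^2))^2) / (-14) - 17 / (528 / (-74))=-618009059515 / 7540104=-81962.94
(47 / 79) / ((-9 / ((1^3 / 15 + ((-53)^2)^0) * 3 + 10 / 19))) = -5546 / 22515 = -0.25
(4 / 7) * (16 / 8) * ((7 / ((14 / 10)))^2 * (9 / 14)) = 900 / 49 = 18.37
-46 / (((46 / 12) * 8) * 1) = -3 / 2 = -1.50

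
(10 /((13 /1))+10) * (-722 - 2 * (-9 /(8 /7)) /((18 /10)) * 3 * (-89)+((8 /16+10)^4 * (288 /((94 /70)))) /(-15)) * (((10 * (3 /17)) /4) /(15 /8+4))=-69820293900 /488189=-143018.98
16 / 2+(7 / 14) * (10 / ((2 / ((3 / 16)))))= 271 / 32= 8.47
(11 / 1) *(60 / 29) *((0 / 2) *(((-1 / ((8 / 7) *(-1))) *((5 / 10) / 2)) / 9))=0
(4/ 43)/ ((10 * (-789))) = -2/ 169635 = -0.00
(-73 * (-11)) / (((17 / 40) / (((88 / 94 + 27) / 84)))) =10543390 / 16779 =628.37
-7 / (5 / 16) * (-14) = 1568 / 5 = 313.60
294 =294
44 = 44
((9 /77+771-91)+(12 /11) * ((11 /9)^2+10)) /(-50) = -1440031 /103950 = -13.85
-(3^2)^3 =-729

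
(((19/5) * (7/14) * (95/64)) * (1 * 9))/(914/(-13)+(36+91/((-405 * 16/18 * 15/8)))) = -1500525/2036096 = -0.74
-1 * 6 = -6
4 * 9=36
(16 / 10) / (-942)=-4 / 2355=-0.00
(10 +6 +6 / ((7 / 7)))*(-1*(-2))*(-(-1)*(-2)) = -88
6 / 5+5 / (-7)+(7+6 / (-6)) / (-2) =-88 / 35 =-2.51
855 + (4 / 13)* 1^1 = 11119 / 13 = 855.31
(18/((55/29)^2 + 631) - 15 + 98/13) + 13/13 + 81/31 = -13252611/3469024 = -3.82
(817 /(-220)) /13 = -817 /2860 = -0.29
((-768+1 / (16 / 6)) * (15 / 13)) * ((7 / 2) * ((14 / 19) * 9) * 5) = -203113575 / 1976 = -102790.27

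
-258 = -258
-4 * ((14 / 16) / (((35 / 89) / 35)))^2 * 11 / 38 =-4269419 / 608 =-7022.07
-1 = -1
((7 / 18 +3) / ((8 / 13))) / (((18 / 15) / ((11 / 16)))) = 43615 / 13824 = 3.16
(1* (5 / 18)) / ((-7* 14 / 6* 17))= -5 / 4998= -0.00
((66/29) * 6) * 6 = 2376/29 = 81.93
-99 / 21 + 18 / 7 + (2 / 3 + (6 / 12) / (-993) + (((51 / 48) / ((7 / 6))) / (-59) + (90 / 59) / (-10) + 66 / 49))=-2279259 / 7655368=-0.30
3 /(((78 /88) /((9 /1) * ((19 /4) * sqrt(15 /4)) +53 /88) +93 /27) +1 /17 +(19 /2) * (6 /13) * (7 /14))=1434922223028606 /2724189144936131 - 3482604965268 * sqrt(15) /13620945724680655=0.53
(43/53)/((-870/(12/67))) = -86/514895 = -0.00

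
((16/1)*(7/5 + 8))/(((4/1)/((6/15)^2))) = 6.02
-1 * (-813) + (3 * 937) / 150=41587 / 50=831.74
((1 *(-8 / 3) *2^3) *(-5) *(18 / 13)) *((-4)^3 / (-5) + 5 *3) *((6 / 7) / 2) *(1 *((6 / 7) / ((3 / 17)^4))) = 2972011264 / 1911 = 1555212.59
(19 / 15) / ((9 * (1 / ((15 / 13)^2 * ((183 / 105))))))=1159 / 3549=0.33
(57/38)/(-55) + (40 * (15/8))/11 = 747/110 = 6.79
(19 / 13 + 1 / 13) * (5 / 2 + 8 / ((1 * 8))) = 70 / 13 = 5.38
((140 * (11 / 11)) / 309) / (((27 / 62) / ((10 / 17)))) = 86800 / 141831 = 0.61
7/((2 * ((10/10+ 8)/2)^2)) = 14/81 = 0.17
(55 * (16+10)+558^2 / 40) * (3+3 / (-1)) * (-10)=0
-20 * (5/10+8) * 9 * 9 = -13770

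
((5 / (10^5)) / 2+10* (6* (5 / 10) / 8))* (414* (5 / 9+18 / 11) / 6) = 748654991 / 1320000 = 567.16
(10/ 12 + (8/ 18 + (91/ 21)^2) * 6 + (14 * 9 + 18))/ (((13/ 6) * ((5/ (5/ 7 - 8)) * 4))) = -11373/ 260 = -43.74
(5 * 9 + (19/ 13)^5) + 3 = 54.67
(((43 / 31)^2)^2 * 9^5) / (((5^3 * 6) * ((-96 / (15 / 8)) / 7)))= -471045820581 / 11821068800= -39.85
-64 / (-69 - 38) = 64 / 107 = 0.60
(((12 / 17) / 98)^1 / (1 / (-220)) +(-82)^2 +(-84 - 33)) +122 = 5603937 / 833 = 6727.42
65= 65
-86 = -86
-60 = -60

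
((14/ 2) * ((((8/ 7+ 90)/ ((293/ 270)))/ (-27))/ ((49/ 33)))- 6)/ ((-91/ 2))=593364/ 1306487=0.45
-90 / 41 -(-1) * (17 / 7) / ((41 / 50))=220 / 287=0.77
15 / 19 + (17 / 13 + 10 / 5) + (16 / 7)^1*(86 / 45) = 658652 / 77805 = 8.47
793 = 793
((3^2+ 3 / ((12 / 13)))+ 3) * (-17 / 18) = -1037 / 72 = -14.40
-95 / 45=-19 / 9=-2.11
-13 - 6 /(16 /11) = -137 /8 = -17.12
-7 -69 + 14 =-62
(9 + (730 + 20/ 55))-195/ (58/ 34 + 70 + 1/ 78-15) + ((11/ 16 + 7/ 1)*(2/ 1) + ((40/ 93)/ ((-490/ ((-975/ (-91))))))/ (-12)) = 158614816634507/ 211120086408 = 751.30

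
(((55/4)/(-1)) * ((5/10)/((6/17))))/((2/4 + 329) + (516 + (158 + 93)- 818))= -935/13368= -0.07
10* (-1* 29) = -290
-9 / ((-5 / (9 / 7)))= 81 / 35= 2.31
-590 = -590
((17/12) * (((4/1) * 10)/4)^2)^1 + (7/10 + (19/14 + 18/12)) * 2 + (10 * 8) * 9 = 91222/105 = 868.78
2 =2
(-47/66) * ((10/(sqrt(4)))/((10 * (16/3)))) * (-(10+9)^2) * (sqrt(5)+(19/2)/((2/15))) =16967 * sqrt(5)/704+4835595/2816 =1771.08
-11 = -11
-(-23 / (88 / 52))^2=-89401 / 484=-184.71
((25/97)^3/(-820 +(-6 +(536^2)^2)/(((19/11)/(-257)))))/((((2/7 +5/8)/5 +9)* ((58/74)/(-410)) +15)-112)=3602875000/250741405147957619685879341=0.00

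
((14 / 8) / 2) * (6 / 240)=7 / 320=0.02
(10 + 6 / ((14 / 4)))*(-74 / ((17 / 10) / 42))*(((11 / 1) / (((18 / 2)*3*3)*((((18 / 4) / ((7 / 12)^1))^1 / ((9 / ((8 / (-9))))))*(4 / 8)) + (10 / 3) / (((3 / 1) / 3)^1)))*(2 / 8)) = 10512810 / 4913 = 2139.79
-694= -694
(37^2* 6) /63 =2738 /21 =130.38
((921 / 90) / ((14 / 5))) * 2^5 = 2456 / 21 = 116.95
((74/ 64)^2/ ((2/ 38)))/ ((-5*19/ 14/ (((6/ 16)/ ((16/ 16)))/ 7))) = -4107/ 20480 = -0.20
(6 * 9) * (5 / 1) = 270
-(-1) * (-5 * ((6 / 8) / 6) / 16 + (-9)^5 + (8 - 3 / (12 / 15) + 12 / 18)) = -22672943 / 384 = -59044.12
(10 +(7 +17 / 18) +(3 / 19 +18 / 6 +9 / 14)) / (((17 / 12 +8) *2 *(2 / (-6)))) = -52058 / 15029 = -3.46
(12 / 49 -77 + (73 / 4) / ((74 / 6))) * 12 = -1637691 / 1813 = -903.30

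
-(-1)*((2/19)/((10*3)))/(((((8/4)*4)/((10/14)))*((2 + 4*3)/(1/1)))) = 1/44688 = 0.00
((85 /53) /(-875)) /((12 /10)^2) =-17 /13356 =-0.00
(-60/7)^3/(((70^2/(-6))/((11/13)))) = 142560/218491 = 0.65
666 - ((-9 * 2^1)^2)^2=-104310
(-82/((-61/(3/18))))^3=68921/6128487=0.01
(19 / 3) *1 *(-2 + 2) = 0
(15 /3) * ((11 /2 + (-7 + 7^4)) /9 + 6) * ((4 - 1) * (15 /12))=122675 /24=5111.46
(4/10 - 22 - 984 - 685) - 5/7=-59196/35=-1691.31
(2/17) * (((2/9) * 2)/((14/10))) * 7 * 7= 280/153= 1.83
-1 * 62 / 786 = -31 / 393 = -0.08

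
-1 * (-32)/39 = 32/39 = 0.82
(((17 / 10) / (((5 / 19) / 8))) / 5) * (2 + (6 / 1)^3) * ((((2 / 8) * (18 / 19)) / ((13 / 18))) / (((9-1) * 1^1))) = 150093 / 1625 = 92.36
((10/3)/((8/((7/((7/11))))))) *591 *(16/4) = 10835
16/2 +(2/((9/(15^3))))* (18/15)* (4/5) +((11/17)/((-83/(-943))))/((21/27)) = 7283813/9877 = 737.45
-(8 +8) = -16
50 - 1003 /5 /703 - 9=143112 /3515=40.71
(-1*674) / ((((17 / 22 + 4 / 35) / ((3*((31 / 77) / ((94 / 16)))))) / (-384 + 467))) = -416208480 / 32101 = -12965.59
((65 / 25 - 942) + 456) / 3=-161.13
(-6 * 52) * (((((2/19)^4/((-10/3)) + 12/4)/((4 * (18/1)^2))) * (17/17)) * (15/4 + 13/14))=-3.38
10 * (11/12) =9.17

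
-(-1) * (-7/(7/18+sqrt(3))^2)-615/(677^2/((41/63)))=-22294869241097/8199739099461+571536 * sqrt(3)/851929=-1.56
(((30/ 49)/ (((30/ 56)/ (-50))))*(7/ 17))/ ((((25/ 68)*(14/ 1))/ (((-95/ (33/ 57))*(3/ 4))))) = 43320/ 77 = 562.60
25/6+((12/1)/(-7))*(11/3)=-89/42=-2.12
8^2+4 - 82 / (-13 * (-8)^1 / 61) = 1035 / 52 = 19.90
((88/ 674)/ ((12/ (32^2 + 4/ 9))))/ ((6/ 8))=405680/ 27297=14.86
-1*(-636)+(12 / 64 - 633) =51 / 16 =3.19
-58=-58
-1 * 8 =-8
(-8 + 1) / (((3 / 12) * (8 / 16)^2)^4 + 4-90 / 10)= 458752 / 327679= 1.40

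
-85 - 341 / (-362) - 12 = -34773 / 362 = -96.06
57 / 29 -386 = -11137 / 29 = -384.03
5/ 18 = 0.28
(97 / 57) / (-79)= -97 / 4503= -0.02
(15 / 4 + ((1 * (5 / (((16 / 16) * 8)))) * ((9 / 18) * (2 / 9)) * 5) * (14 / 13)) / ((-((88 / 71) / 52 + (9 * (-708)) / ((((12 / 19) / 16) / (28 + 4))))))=0.00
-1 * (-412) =412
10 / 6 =5 / 3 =1.67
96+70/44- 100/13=25711/286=89.90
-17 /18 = -0.94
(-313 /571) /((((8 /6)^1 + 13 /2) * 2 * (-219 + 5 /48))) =45072 /281976359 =0.00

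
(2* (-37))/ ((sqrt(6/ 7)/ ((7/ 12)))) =-259* sqrt(42)/ 36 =-46.63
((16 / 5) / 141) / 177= 16 / 124785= 0.00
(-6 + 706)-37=663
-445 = -445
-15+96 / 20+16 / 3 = -73 / 15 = -4.87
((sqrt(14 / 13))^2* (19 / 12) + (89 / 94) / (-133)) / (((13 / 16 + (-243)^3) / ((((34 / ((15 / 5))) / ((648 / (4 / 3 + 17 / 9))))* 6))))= -1632642464 / 40801902441710319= -0.00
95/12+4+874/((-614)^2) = 13480229/1130988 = 11.92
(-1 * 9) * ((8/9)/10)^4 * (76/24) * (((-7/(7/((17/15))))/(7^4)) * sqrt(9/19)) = 2176 * sqrt(19)/16409334375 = 0.00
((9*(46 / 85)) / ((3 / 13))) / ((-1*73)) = -1794 / 6205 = -0.29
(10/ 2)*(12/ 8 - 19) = -175/ 2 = -87.50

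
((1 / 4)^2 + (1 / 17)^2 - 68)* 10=-1570635 / 2312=-679.34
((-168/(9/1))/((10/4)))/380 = -28/1425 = -0.02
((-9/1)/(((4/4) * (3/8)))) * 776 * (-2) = 37248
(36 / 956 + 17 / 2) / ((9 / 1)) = 0.95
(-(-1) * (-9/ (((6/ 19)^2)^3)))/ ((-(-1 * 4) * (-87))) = 47045881/ 1804032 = 26.08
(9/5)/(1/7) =63/5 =12.60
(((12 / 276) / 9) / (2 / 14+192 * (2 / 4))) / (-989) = -7 / 137778579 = -0.00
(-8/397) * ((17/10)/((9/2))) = -136/17865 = -0.01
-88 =-88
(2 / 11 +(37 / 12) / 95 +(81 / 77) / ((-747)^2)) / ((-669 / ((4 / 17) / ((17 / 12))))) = -518305364 / 9743039779935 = -0.00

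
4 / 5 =0.80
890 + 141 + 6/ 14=7220/ 7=1031.43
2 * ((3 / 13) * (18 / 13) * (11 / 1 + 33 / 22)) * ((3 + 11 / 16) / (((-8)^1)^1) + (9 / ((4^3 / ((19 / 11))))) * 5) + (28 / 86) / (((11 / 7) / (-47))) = -1729361 / 465088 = -3.72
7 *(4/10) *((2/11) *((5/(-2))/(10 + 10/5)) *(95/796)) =-665/52536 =-0.01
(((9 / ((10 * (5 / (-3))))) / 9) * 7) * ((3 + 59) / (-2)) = 651 / 50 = 13.02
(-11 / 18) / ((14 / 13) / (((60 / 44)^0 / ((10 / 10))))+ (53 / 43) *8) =-6149 / 110052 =-0.06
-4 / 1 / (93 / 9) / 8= -3 / 62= -0.05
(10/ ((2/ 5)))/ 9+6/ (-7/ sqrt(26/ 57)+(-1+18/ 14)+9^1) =-2.78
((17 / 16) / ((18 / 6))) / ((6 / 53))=901 / 288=3.13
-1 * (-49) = 49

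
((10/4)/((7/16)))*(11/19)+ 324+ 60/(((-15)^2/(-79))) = 610952/1995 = 306.24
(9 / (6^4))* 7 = 7 / 144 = 0.05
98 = 98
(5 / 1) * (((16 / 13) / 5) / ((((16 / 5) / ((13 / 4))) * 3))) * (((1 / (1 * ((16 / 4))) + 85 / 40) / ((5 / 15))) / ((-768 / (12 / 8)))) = -95 / 16384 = -0.01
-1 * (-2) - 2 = 0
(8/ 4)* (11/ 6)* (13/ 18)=143/ 54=2.65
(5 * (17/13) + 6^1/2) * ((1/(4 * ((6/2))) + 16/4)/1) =1519/39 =38.95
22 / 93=0.24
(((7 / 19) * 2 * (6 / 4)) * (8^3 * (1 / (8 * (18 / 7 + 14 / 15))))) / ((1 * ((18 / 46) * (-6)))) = -490 / 57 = -8.60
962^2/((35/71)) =65706524/35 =1877329.26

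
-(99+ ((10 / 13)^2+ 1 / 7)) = -117986 / 1183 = -99.73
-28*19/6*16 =-4256/3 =-1418.67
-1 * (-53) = 53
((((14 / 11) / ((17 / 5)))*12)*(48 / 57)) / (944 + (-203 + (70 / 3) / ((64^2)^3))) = 1385384650997760 / 271384174387127747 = 0.01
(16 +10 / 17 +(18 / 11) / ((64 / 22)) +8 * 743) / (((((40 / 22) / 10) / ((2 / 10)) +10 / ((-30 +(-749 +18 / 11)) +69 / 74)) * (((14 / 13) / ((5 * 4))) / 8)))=146542106781785 / 148288518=988222.88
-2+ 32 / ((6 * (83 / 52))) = 334 / 249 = 1.34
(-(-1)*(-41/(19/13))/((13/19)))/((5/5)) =-41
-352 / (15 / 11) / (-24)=484 / 45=10.76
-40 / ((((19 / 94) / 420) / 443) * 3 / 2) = -466390400 / 19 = -24546863.16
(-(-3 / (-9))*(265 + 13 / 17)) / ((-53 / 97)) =146082 / 901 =162.13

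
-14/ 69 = -0.20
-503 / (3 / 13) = -6539 / 3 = -2179.67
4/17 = 0.24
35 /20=7 /4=1.75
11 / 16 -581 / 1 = -9285 / 16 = -580.31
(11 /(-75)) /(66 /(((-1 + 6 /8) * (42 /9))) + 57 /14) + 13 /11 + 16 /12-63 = -5239258 /86625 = -60.48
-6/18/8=-0.04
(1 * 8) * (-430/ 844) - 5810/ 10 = -123451/ 211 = -585.08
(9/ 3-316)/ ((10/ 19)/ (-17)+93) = -101099/ 30029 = -3.37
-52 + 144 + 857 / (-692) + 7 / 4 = 32009 / 346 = 92.51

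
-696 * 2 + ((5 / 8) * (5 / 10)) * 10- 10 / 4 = -11131 / 8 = -1391.38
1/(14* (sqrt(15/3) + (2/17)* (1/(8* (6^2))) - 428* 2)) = -2564876088/30737250625543 - 2996352* sqrt(5)/30737250625543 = -0.00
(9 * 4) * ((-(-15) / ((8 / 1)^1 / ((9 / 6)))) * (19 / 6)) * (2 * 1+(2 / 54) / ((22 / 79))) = 120365 / 176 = 683.89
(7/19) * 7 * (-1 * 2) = -98/19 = -5.16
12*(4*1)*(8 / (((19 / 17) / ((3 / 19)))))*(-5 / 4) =-24480 / 361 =-67.81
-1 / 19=-0.05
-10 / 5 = -2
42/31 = 1.35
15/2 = 7.50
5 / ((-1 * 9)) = -5 / 9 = -0.56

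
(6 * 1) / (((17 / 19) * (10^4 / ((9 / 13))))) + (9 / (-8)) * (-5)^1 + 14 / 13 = 3703069 / 552500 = 6.70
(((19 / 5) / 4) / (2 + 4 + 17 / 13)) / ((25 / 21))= 273 / 2500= 0.11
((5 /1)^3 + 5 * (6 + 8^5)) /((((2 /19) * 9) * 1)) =1038635 /6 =173105.83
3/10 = 0.30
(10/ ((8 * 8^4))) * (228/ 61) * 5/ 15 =95/ 249856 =0.00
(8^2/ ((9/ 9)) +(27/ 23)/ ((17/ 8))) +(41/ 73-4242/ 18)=-14604248/ 85629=-170.55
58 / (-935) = -58 / 935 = -0.06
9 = 9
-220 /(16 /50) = -1375 /2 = -687.50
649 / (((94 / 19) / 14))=86317 / 47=1836.53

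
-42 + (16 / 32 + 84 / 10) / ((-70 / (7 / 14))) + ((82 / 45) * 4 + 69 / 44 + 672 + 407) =144946979 / 138600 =1045.79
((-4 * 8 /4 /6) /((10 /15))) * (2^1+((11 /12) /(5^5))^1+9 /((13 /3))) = -1987643 /243750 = -8.15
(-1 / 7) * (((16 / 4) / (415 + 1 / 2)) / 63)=-8 / 366471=-0.00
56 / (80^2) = 7 / 800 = 0.01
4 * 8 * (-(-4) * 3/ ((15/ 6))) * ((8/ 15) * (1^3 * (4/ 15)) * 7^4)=19668992/ 375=52450.65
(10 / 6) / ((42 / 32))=80 / 63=1.27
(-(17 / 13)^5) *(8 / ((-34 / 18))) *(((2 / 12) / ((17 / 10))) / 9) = 196520 / 1113879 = 0.18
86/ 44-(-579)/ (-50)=-2647/ 275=-9.63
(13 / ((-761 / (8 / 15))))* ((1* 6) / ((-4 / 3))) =156 / 3805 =0.04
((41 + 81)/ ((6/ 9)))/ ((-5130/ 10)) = -61/ 171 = -0.36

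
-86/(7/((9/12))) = -129/14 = -9.21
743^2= 552049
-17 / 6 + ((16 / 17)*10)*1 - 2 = 4.58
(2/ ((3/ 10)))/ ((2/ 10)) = 33.33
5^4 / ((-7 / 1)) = -89.29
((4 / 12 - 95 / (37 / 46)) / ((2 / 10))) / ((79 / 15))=-111.81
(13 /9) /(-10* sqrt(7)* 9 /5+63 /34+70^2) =30056* sqrt(7) /27773933761+10523578 /35709343407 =0.00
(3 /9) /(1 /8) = 8 /3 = 2.67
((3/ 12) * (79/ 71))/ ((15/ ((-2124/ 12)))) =-4661/ 1420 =-3.28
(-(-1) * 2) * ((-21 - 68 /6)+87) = 328 /3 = 109.33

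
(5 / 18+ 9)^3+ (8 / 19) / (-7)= 619395923 / 775656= 798.54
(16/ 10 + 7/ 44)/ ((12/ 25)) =645/ 176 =3.66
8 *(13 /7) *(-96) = -9984 /7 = -1426.29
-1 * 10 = -10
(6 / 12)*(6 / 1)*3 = 9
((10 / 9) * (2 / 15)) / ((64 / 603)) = 67 / 48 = 1.40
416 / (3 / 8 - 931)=-0.45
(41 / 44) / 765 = 41 / 33660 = 0.00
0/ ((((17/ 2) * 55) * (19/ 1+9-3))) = 0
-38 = -38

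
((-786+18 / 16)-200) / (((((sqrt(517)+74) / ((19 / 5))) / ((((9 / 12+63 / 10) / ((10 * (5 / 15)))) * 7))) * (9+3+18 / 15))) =-95911067 / 1531200+2592191 * sqrt(517) / 3062400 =-43.39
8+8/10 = 44/5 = 8.80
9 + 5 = 14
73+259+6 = 338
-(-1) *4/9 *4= 16/9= 1.78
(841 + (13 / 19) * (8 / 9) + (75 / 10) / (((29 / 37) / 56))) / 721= 6830875 / 3575439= 1.91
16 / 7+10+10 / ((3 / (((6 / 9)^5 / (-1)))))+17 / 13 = 872653 / 66339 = 13.15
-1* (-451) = 451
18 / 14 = 1.29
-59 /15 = -3.93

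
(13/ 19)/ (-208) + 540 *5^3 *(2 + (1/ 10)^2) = 41245199/ 304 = 135675.00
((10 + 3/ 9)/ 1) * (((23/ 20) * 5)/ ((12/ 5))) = 3565/ 144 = 24.76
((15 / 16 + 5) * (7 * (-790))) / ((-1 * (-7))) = -37525 / 8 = -4690.62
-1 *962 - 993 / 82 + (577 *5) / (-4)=-278039 / 164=-1695.36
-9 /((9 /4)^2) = -16 /9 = -1.78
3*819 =2457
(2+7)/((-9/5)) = -5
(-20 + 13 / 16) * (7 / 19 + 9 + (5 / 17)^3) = -269204923 / 1493552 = -180.24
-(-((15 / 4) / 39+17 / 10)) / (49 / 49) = 1.80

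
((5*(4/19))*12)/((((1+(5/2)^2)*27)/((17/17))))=320/4959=0.06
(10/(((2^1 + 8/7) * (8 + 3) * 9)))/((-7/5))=-25/1089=-0.02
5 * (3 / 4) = 15 / 4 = 3.75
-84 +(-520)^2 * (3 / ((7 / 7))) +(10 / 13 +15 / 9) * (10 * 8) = 31641124 / 39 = 811310.87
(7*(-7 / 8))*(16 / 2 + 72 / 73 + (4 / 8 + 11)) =-146559 / 1168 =-125.48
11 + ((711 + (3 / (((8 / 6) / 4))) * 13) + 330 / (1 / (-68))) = -21601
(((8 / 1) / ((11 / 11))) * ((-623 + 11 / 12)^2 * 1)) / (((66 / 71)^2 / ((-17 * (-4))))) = 4775570303825 / 19602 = 243626686.25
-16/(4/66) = -264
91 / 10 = 9.10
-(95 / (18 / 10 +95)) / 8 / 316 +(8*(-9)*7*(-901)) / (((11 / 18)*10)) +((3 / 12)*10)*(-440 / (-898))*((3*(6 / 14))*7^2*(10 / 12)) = 204291180506873 / 2746874240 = 74372.24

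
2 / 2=1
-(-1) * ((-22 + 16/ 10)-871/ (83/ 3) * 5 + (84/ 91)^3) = -161401707/ 911755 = -177.02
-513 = -513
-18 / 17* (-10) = 180 / 17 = 10.59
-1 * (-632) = 632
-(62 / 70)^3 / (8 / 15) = -89373 / 68600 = -1.30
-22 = -22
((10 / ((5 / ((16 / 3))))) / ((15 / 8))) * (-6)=-512 / 15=-34.13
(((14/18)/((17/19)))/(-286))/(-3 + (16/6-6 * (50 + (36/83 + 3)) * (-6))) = -11039/6985191642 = -0.00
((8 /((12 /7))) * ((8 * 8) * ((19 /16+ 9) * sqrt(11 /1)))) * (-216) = -657216 * sqrt(11) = -2179738.88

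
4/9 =0.44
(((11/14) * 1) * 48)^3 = 18399744/343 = 53643.57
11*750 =8250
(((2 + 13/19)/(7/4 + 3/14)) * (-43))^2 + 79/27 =101888452807/29484675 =3455.64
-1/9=-0.11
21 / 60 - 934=-18673 / 20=-933.65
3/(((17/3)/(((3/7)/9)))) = 3/119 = 0.03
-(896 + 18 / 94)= -896.19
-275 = -275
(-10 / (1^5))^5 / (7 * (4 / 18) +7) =-900000 / 77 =-11688.31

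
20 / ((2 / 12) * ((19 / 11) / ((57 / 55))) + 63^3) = 360 / 4500851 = 0.00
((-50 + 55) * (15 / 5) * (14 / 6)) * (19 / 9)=665 / 9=73.89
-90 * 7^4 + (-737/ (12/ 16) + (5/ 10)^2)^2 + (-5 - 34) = 107857945/ 144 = 749013.51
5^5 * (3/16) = 9375/16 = 585.94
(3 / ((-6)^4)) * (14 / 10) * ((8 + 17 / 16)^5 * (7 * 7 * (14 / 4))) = 30779542968125 / 905969664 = 33974.14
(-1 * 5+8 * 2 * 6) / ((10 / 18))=819 / 5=163.80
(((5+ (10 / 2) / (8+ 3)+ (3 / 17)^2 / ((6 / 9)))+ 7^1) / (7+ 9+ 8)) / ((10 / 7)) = 556381 / 1525920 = 0.36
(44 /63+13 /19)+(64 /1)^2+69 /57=4906016 /1197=4098.59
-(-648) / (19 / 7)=4536 / 19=238.74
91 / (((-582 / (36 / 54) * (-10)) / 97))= 91 / 90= 1.01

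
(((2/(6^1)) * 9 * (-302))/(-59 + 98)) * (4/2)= -604/13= -46.46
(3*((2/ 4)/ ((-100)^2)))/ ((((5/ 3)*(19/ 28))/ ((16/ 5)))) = 126/ 296875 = 0.00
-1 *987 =-987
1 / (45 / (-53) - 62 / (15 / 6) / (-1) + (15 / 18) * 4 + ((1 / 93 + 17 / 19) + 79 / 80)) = 7492080 / 218598413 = 0.03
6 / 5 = 1.20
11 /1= 11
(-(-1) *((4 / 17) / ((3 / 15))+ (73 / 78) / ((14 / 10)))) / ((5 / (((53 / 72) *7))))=181525 / 95472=1.90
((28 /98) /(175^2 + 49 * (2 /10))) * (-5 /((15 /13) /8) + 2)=-0.00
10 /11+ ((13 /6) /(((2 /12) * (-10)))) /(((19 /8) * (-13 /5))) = 234 /209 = 1.12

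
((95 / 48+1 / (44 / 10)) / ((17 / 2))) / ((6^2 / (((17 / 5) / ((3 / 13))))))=3029 / 28512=0.11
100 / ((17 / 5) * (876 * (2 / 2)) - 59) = 500 / 14597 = 0.03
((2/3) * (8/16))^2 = 1/9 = 0.11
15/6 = 5/2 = 2.50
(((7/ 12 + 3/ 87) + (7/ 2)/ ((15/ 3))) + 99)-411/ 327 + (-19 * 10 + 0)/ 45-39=31771111/ 568980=55.84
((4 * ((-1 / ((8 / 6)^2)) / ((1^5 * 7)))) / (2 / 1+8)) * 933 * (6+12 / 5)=-25191 / 100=-251.91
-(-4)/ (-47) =-4/ 47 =-0.09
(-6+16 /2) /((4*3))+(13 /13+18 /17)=2.23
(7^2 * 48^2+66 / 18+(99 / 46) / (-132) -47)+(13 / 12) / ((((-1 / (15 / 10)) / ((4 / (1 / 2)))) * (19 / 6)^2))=22488115007 / 199272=112851.35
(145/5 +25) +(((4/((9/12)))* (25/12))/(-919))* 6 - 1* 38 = 43912/2757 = 15.93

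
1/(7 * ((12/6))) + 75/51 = 367/238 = 1.54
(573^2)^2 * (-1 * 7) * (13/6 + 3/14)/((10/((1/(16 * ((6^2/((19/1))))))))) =-379296057885/64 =-5926500904.45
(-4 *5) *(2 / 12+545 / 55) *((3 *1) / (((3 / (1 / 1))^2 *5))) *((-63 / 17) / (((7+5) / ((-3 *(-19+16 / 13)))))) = 97755 / 442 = 221.17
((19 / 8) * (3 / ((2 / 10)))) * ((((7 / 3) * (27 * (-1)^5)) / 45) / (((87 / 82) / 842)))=-2295713 / 58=-39581.26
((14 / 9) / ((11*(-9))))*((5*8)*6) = -1120 / 297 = -3.77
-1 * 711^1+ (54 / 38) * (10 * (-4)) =-14589 / 19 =-767.84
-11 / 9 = -1.22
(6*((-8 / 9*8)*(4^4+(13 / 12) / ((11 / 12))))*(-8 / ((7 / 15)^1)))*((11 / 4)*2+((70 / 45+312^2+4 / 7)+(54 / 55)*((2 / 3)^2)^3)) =977191637161472 / 53361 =18312843409.26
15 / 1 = 15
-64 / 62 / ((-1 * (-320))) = -1 / 310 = -0.00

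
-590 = -590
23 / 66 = 0.35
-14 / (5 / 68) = -952 / 5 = -190.40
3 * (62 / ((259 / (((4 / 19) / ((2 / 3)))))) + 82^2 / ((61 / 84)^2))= 700427955708 / 18311041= 38251.67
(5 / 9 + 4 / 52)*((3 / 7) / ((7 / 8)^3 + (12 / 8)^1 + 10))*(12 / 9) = 151552 / 5103189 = 0.03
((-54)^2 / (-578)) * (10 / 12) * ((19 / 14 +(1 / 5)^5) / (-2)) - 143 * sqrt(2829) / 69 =-107.38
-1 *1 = -1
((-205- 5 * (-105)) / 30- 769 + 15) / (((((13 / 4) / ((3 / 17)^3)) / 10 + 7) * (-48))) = 16725 / 71429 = 0.23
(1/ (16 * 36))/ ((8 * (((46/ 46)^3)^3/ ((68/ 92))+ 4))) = 17/ 419328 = 0.00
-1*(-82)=82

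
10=10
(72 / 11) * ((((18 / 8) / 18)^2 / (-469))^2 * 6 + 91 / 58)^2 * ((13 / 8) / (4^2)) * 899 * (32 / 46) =1523777750969479202053467 / 1488914620568890769408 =1023.42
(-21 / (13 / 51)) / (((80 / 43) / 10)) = -46053 / 104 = -442.82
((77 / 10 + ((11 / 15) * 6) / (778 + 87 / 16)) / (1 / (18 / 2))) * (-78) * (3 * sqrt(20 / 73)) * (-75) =6102549882 * sqrt(365) / 183011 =637060.35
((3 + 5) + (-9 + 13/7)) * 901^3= 4388596206/7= 626942315.14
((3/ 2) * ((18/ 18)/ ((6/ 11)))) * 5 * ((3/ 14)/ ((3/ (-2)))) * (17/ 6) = -935/ 168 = -5.57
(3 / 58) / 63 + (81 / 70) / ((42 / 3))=7117 / 85260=0.08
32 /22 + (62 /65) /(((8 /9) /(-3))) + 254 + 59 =311.24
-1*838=-838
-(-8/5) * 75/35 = 24/7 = 3.43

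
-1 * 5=-5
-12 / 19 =-0.63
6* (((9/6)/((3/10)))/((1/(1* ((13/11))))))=390/11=35.45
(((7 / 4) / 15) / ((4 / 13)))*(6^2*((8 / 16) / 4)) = 273 / 160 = 1.71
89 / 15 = 5.93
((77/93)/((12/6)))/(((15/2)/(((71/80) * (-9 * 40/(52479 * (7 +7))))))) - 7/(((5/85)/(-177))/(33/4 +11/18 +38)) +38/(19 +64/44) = 987037.44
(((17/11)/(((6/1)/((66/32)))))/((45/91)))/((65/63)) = 833/800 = 1.04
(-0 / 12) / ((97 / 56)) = 0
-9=-9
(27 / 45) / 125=3 / 625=0.00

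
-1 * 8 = -8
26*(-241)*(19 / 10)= -59527 / 5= -11905.40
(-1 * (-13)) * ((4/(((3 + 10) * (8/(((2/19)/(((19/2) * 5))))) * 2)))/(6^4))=1/2339280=0.00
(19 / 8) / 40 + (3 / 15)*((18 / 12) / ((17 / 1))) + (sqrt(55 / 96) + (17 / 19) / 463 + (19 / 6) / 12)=147663047 / 430701120 + sqrt(330) / 24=1.10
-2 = -2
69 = 69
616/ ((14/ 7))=308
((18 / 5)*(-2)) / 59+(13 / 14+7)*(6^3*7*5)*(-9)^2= 1432266264 / 295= 4855139.88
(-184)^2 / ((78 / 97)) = 1642016 / 39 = 42102.97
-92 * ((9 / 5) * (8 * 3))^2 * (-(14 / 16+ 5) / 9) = 2801952 / 25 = 112078.08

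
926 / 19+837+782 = 31687 / 19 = 1667.74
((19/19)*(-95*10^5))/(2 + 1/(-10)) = -5000000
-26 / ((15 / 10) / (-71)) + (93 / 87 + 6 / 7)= 750649 / 609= 1232.59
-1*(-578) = 578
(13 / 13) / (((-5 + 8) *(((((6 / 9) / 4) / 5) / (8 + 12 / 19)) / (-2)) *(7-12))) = 656 / 19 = 34.53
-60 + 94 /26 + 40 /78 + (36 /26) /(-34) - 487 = -359951 /663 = -542.91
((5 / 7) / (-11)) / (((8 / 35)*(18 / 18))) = -25 / 88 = -0.28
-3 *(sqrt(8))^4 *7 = -1344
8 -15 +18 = 11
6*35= 210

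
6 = 6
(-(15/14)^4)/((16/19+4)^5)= -0.00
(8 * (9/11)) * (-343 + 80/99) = -271016/121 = -2239.80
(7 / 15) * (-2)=-14 / 15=-0.93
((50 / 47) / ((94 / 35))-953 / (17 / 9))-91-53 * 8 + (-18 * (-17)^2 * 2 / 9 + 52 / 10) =-407437527 / 187765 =-2169.93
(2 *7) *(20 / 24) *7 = 245 / 3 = 81.67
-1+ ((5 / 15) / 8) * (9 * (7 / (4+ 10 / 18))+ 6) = -57 / 328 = -0.17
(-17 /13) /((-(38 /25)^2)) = 10625 /18772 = 0.57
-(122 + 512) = -634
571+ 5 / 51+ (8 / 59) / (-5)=8591762 / 15045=571.07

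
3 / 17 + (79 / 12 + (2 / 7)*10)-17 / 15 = 8.48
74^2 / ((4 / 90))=123210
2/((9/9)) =2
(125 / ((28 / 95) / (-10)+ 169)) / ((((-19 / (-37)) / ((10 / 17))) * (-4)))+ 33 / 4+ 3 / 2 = 52056793 / 5457748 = 9.54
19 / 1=19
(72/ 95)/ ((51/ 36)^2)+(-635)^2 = 11070552743/ 27455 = 403225.38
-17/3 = -5.67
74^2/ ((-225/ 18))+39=-9977/ 25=-399.08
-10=-10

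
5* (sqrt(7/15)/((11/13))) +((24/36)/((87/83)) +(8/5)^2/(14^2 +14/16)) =741098/1141875 +13* sqrt(105)/33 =4.69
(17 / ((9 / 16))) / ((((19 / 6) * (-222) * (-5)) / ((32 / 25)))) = 8704 / 790875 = 0.01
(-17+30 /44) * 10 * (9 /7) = -16155 /77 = -209.81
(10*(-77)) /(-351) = 770 /351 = 2.19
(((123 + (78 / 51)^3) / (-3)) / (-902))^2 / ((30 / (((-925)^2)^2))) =53395266.64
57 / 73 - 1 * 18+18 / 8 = -4371 / 292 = -14.97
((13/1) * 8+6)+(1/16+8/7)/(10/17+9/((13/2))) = 5401355/48832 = 110.61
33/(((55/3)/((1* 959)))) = 8631/5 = 1726.20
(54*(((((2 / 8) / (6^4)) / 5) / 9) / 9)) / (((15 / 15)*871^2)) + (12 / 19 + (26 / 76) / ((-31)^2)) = 340339158478339 / 538566771618720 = 0.63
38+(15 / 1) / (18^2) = 38.05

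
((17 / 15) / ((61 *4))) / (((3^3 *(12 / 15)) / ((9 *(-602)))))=-5117 / 4392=-1.17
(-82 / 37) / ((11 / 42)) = -3444 / 407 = -8.46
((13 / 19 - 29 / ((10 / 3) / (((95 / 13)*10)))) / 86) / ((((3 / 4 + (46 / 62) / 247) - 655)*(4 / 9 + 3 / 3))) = 87531228 / 11201396843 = 0.01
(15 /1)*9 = 135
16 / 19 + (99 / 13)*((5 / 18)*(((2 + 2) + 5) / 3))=3551 / 494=7.19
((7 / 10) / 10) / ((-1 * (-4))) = 7 / 400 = 0.02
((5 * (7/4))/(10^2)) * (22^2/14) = 121/40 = 3.02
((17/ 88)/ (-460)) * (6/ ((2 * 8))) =-51/ 323840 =-0.00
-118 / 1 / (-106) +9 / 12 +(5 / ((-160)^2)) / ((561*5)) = 1.86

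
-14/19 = -0.74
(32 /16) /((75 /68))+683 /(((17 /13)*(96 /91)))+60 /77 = 521174531 /1047200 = 497.68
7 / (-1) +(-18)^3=-5839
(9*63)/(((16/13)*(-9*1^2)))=-819/16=-51.19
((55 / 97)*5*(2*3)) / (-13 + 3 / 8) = -13200 / 9797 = -1.35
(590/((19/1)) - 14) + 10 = 514/19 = 27.05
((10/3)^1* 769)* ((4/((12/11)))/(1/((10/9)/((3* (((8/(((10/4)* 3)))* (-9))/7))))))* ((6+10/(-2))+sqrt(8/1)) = -7401625* sqrt(2)/1458 - 7401625/2916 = -9717.62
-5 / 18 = -0.28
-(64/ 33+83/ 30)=-1553/ 330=-4.71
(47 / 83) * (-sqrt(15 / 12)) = -47 * sqrt(5) / 166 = -0.63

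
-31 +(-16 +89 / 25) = -1086 / 25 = -43.44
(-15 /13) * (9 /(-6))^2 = -135 /52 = -2.60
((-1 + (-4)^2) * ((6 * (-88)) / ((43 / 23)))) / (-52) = 45540 / 559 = 81.47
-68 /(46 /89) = -3026 /23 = -131.57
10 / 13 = 0.77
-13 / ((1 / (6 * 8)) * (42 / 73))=-7592 / 7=-1084.57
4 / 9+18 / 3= 58 / 9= 6.44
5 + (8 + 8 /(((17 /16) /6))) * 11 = 10029 /17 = 589.94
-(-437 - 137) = 574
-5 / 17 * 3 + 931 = 15812 / 17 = 930.12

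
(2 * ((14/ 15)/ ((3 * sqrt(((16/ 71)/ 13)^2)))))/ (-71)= -91/ 180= -0.51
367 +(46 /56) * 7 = 1491 /4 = 372.75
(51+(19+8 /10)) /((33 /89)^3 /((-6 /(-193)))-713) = -499118052 /5014869235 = -0.10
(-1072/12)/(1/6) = -536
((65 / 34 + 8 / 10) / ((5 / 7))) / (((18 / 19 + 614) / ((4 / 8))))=61313 / 19862800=0.00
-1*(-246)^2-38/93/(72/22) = -101303993/1674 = -60516.12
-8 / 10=-4 / 5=-0.80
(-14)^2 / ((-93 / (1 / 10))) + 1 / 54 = -1609 / 8370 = -0.19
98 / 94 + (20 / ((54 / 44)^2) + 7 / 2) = 1221203 / 68526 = 17.82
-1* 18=-18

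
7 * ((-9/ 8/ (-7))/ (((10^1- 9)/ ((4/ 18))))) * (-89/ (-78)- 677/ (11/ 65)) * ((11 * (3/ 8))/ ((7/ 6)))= -10294233/ 2912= -3535.11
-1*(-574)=574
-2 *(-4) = 8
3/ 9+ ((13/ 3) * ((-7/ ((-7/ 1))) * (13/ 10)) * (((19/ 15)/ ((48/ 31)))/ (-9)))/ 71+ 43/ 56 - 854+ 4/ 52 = -1071169039531/ 1256018400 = -852.83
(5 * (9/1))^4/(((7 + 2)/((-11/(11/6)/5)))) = -546750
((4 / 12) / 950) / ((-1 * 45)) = -1 / 128250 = -0.00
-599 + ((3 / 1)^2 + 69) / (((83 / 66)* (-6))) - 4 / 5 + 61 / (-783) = -198286396 / 324945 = -610.22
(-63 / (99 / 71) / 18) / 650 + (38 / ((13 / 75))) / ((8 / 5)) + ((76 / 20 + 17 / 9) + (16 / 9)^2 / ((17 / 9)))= 144.38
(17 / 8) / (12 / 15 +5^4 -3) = 85 / 24912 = 0.00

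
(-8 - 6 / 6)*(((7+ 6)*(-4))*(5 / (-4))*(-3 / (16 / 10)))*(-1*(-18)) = 78975 / 4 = 19743.75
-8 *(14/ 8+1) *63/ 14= -99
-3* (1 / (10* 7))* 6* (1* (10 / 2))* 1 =-9 / 7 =-1.29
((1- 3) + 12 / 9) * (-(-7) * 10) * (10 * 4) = -5600 / 3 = -1866.67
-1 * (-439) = 439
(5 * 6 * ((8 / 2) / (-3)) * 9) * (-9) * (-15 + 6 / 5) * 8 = -357696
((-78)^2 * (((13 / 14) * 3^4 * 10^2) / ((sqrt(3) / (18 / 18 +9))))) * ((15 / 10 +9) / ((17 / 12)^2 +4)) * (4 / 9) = 20500646400 * sqrt(3) / 173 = 205249486.43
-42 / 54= -7 / 9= -0.78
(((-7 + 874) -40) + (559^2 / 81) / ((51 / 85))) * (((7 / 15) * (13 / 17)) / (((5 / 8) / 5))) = 1283730448 / 61965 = 20717.02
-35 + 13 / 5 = -162 / 5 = -32.40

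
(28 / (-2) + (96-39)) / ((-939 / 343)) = -14749 / 939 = -15.71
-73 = -73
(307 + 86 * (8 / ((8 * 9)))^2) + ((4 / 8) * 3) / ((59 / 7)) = 2946155 / 9558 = 308.24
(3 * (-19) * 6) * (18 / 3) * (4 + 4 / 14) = -61560 / 7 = -8794.29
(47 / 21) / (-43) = -47 / 903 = -0.05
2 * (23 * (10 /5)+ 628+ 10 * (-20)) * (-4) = -3792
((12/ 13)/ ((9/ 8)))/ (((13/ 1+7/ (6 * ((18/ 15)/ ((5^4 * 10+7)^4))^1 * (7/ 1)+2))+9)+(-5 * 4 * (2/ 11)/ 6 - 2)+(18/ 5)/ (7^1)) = 0.04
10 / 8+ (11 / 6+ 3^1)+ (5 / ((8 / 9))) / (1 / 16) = 1153 / 12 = 96.08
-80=-80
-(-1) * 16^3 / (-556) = -1024 / 139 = -7.37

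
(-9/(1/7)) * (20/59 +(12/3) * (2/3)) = -11172/59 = -189.36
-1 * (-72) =72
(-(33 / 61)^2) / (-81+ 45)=121 / 14884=0.01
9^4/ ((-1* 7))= -6561/ 7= -937.29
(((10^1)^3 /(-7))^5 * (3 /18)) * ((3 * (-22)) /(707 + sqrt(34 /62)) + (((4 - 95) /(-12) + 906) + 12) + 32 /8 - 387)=-6304534566125000000000000 /1171932933213 - 5500000000000000 * sqrt(527) /130214770357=-5379604518140.91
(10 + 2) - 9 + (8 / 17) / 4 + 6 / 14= 422 / 119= 3.55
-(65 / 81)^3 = -274625 / 531441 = -0.52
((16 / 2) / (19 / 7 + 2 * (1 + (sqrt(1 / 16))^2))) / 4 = 112 / 271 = 0.41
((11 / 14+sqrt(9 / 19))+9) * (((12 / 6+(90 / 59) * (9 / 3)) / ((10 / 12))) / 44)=1746 * sqrt(19) / 61655+39867 / 22715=1.88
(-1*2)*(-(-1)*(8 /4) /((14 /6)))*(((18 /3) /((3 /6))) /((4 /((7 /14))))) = -18 /7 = -2.57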